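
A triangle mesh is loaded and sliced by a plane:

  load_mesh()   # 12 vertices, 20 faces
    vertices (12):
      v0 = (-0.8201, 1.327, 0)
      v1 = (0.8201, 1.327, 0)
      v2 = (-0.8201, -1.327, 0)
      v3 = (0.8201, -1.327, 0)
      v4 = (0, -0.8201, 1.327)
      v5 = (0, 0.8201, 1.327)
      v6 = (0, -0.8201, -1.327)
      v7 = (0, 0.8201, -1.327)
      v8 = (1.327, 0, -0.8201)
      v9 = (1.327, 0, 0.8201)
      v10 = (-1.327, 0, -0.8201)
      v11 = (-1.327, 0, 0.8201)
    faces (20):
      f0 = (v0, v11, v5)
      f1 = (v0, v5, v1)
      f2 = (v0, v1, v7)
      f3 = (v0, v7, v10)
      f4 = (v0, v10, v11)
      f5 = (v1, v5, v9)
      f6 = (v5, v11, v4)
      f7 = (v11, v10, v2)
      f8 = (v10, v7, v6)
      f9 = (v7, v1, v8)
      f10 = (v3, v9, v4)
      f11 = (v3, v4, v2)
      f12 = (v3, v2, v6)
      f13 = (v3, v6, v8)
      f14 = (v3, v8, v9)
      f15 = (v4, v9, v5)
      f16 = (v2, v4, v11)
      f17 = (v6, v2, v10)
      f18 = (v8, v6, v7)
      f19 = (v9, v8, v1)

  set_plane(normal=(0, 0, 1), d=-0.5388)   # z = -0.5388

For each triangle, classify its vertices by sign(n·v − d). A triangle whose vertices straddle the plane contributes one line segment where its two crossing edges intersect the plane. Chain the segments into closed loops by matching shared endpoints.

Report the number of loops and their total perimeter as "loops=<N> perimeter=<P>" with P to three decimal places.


Straddling triangles (10 of 20):
  (v0,v1,v7) [++-] → (0.487116, 1.12118, -0.5388)–(-0.487116, 1.12118, -0.5388)  len=0.9742
  (v0,v7,v10) [+--] → (-0.487116, 1.12118, -0.5388)–(-1.15313, 0.45517, -0.5388)  len=0.9419
  (v0,v10,v11) [+-+] → (-1.15313, 0.45517, -0.5388)–(-1.327, 0, -0.5388)  len=0.4872
  (v11,v10,v2) [+-+] → (-1.327, 0, -0.5388)–(-1.15313, -0.45517, -0.5388)  len=0.4872
  (v7,v1,v8) [-+-] → (0.487116, 1.12118, -0.5388)–(1.15313, 0.45517, -0.5388)  len=0.9419
  (v3,v2,v6) [++-] → (-0.487116, -1.12118, -0.5388)–(0.487116, -1.12118, -0.5388)  len=0.9742
  (v3,v6,v8) [+--] → (0.487116, -1.12118, -0.5388)–(1.15313, -0.45517, -0.5388)  len=0.9419
  (v3,v8,v9) [+-+] → (1.15313, -0.45517, -0.5388)–(1.327, 0, -0.5388)  len=0.4872
  (v6,v2,v10) [-+-] → (-0.487116, -1.12118, -0.5388)–(-1.15313, -0.45517, -0.5388)  len=0.9419
  (v9,v8,v1) [+-+] → (1.327, 0, -0.5388)–(1.15313, 0.45517, -0.5388)  len=0.4872

Chained into 1 loop(s):
  loop 1: 10 segments, perimeter = 7.6650
Total perimeter = 7.665

loops=1 perimeter=7.665


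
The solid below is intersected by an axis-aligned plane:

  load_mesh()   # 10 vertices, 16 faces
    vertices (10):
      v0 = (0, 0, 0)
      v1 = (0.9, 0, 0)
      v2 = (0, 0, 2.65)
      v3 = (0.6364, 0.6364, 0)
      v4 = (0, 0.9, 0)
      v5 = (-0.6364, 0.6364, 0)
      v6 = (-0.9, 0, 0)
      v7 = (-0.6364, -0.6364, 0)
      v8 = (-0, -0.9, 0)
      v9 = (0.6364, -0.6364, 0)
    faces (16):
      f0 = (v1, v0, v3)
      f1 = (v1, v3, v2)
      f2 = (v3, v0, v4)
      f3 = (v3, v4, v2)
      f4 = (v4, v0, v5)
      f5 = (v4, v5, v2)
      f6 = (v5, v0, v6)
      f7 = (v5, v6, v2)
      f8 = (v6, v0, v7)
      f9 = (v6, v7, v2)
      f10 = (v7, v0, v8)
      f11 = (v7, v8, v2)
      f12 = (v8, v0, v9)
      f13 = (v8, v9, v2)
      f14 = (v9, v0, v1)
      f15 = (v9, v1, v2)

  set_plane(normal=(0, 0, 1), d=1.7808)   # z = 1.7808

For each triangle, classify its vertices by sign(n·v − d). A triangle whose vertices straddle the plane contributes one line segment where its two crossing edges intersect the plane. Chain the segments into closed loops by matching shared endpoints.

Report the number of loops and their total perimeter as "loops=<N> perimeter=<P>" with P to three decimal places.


loops=1 perimeter=1.807

Straddling triangles (8 of 16):
  (v1,v3,v2) [--+] → (0.208739, 0.208739, 1.7808)–(0.2952, 0, 1.7808)  len=0.2259
  (v3,v4,v2) [--+] → (0, 0.2952, 1.7808)–(0.208739, 0.208739, 1.7808)  len=0.2259
  (v4,v5,v2) [--+] → (-0.208739, 0.208739, 1.7808)–(0, 0.2952, 1.7808)  len=0.2259
  (v5,v6,v2) [--+] → (-0.2952, 0, 1.7808)–(-0.208739, 0.208739, 1.7808)  len=0.2259
  (v6,v7,v2) [--+] → (-0.208739, -0.208739, 1.7808)–(-0.2952, 0, 1.7808)  len=0.2259
  (v7,v8,v2) [--+] → (0, -0.2952, 1.7808)–(-0.208739, -0.208739, 1.7808)  len=0.2259
  (v8,v9,v2) [--+] → (0.208739, -0.208739, 1.7808)–(0, -0.2952, 1.7808)  len=0.2259
  (v9,v1,v2) [--+] → (0.2952, 0, 1.7808)–(0.208739, -0.208739, 1.7808)  len=0.2259

Chained into 1 loop(s):
  loop 1: 8 segments, perimeter = 1.8075
Total perimeter = 1.807


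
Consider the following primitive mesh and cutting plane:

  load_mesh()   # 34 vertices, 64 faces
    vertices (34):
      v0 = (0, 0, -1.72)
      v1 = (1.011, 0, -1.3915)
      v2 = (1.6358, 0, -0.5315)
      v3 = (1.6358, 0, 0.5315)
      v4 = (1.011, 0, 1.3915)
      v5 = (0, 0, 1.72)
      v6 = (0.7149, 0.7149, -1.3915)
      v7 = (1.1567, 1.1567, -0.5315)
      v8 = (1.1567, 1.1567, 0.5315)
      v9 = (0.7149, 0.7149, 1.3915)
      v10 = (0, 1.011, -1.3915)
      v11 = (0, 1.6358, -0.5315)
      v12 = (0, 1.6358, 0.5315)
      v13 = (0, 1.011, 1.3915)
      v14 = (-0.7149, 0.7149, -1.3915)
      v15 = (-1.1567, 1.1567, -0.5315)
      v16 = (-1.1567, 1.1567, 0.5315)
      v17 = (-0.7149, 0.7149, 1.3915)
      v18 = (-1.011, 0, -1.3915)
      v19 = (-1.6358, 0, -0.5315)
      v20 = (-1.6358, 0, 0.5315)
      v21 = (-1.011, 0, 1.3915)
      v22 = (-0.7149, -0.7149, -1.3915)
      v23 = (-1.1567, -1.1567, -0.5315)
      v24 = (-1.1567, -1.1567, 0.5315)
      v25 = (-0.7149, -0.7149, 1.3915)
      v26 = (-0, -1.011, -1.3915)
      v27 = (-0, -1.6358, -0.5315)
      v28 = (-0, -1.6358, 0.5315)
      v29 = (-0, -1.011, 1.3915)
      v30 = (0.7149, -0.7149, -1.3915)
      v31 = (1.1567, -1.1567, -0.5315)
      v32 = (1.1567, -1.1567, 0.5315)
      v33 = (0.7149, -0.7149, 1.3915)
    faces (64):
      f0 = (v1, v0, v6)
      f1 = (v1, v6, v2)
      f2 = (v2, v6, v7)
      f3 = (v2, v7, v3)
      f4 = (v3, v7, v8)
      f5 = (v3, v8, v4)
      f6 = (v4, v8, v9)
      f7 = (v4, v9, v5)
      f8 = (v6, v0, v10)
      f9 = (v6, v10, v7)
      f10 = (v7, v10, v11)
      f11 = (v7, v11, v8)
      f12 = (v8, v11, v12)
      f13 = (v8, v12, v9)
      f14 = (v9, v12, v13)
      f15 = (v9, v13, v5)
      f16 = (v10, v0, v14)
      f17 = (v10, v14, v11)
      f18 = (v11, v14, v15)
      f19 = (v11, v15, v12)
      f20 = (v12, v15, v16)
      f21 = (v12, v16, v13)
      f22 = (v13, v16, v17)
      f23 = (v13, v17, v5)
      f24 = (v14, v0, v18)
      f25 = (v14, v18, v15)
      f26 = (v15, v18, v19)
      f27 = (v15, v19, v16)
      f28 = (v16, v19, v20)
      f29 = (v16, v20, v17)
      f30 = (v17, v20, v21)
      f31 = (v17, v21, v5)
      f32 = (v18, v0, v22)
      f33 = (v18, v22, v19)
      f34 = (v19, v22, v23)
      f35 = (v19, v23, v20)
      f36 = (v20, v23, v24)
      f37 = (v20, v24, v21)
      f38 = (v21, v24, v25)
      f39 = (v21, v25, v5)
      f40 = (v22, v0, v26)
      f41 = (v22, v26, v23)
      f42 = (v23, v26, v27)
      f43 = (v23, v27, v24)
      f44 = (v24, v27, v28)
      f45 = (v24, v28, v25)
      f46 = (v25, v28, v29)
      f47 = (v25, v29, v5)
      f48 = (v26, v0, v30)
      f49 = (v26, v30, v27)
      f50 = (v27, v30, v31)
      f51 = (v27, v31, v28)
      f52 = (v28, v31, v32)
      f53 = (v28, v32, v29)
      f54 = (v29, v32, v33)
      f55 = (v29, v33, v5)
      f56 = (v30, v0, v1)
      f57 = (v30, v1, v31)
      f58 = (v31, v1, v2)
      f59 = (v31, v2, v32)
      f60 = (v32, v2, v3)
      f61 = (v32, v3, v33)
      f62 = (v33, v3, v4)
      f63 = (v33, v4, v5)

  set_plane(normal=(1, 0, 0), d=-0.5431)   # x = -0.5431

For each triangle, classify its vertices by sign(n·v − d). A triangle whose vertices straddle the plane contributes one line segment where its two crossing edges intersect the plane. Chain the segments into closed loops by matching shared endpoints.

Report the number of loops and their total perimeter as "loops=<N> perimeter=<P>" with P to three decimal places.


loops=1 perimeter=9.592

Straddling triangles (20 of 64):
  (v10,v0,v14) [++-] → (-0.5431, 0.5431, -1.47044)–(-0.5431, 0.786057, -1.3915)  len=0.2555
  (v10,v14,v11) [+-+] → (-0.5431, 0.786057, -1.3915)–(-0.5431, 0.936205, -1.18483)  len=0.2555
  (v11,v14,v15) [+--] → (-0.5431, 0.936205, -1.18483)–(-0.5431, 1.41085, -0.5315)  len=0.8075
  (v11,v15,v12) [+-+] → (-0.5431, 1.41085, -0.5315)–(-0.5431, 1.41085, 0.0323945)  len=0.5639
  (v12,v15,v16) [+--] → (-0.5431, 1.41085, 0.0323945)–(-0.5431, 1.41085, 0.5315)  len=0.4991
  (v12,v16,v13) [+-+] → (-0.5431, 1.41085, 0.5315)–(-0.5431, 1.07941, 0.987708)  len=0.5639
  (v13,v16,v17) [+--] → (-0.5431, 1.07941, 0.987708)–(-0.5431, 0.786057, 1.3915)  len=0.4991
  (v13,v17,v5) [+-+] → (-0.5431, 0.786057, 1.3915)–(-0.5431, 0.5431, 1.47044)  len=0.2555
  (v14,v0,v18) [-+-] → (-0.5431, 0.5431, -1.47044)–(-0.5431, 0, -1.54353)  len=0.5480
  (v17,v21,v5) [--+] → (-0.5431, 0, 1.54353)–(-0.5431, 0.5431, 1.47044)  len=0.5480
  (v18,v0,v22) [-+-] → (-0.5431, 0, -1.54353)–(-0.5431, -0.5431, -1.47044)  len=0.5480
  (v21,v25,v5) [--+] → (-0.5431, -0.5431, 1.47044)–(-0.5431, 0, 1.54353)  len=0.5480
  (v22,v0,v26) [-++] → (-0.5431, -0.5431, -1.47044)–(-0.5431, -0.786057, -1.3915)  len=0.2555
  (v22,v26,v23) [-+-] → (-0.5431, -0.786057, -1.3915)–(-0.5431, -1.07941, -0.987708)  len=0.4991
  (v23,v26,v27) [-++] → (-0.5431, -1.07941, -0.987708)–(-0.5431, -1.41085, -0.5315)  len=0.5639
  (v23,v27,v24) [-+-] → (-0.5431, -1.41085, -0.5315)–(-0.5431, -1.41085, -0.0323945)  len=0.4991
  (v24,v27,v28) [-++] → (-0.5431, -1.41085, -0.0323945)–(-0.5431, -1.41085, 0.5315)  len=0.5639
  (v24,v28,v25) [-+-] → (-0.5431, -1.41085, 0.5315)–(-0.5431, -0.936205, 1.18483)  len=0.8075
  (v25,v28,v29) [-++] → (-0.5431, -0.936205, 1.18483)–(-0.5431, -0.786057, 1.3915)  len=0.2555
  (v25,v29,v5) [-++] → (-0.5431, -0.786057, 1.3915)–(-0.5431, -0.5431, 1.47044)  len=0.2555

Chained into 1 loop(s):
  loop 1: 20 segments, perimeter = 9.5918
Total perimeter = 9.592


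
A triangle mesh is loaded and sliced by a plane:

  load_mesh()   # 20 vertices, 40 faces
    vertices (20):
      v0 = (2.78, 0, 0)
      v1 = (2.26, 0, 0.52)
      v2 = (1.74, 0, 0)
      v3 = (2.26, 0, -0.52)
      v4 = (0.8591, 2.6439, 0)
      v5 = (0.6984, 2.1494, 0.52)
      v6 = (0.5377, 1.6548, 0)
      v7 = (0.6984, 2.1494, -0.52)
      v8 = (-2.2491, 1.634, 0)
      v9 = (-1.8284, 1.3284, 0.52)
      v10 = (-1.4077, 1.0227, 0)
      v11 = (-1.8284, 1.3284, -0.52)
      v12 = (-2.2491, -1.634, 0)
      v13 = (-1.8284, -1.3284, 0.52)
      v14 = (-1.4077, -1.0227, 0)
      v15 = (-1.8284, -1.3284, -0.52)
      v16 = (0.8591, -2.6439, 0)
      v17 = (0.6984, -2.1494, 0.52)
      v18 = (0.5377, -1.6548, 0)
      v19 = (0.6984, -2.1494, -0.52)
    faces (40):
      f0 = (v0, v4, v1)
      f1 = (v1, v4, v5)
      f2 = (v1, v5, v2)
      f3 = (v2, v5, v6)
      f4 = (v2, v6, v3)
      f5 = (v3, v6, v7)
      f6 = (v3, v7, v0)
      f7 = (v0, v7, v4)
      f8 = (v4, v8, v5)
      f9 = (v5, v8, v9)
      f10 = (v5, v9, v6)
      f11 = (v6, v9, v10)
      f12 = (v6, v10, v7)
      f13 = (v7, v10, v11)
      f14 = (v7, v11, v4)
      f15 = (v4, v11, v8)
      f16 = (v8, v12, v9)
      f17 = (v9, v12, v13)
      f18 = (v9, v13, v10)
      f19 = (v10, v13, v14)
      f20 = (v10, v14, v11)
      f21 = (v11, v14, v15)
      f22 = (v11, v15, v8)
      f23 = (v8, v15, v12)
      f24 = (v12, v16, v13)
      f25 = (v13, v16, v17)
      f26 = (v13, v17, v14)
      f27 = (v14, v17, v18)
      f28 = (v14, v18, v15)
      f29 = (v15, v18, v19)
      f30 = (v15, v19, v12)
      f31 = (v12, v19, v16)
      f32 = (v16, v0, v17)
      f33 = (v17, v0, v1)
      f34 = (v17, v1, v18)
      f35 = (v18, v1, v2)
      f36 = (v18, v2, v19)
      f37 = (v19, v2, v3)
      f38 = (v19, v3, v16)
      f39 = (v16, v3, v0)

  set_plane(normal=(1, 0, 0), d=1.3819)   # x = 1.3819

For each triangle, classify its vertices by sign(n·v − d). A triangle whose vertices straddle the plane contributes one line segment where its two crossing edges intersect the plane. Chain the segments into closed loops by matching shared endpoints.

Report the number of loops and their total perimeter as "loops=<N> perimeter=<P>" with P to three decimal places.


Straddling triangles (16 of 40):
  (v0,v4,v1) [+-+] → (1.3819, 1.92433, 0)–(1.3819, 1.65723, 0.194058)  len=0.3302
  (v1,v4,v5) [+--] → (1.3819, 1.65723, 0.194058)–(1.3819, 1.20862, 0.52)  len=0.5545
  (v1,v5,v2) [+-+] → (1.3819, 1.20862, 0.52)–(1.3819, 0.738959, 0.178775)  len=0.5805
  (v2,v5,v6) [+--] → (1.3819, 0.738959, 0.178775)–(1.3819, 0.492875, 0)  len=0.3042
  (v2,v6,v3) [+-+] → (1.3819, 0.492875, 0)–(1.3819, 0.843686, -0.254882)  len=0.4336
  (v3,v6,v7) [+--] → (1.3819, 0.843686, -0.254882)–(1.3819, 1.20862, -0.52)  len=0.4511
  (v3,v7,v0) [+-+] → (1.3819, 1.20862, -0.52)–(1.3819, 1.44364, -0.349256)  len=0.2905
  (v0,v7,v4) [+--] → (1.3819, 1.44364, -0.349256)–(1.3819, 1.92433, 0)  len=0.5942
  (v16,v0,v17) [-+-] → (1.3819, -1.92433, 0)–(1.3819, -1.44364, 0.349256)  len=0.5942
  (v17,v0,v1) [-++] → (1.3819, -1.44364, 0.349256)–(1.3819, -1.20862, 0.52)  len=0.2905
  (v17,v1,v18) [-+-] → (1.3819, -1.20862, 0.52)–(1.3819, -0.843686, 0.254882)  len=0.4511
  (v18,v1,v2) [-++] → (1.3819, -0.843686, 0.254882)–(1.3819, -0.492875, 0)  len=0.4336
  (v18,v2,v19) [-+-] → (1.3819, -0.492875, 0)–(1.3819, -0.738959, -0.178775)  len=0.3042
  (v19,v2,v3) [-++] → (1.3819, -0.738959, -0.178775)–(1.3819, -1.20862, -0.52)  len=0.5805
  (v19,v3,v16) [-+-] → (1.3819, -1.20862, -0.52)–(1.3819, -1.65723, -0.194058)  len=0.5545
  (v16,v3,v0) [-++] → (1.3819, -1.65723, -0.194058)–(1.3819, -1.92433, 0)  len=0.3302

Chained into 2 loop(s):
  loop 1: 8 segments, perimeter = 3.5387
  loop 2: 8 segments, perimeter = 3.5387
Total perimeter = 7.077

loops=2 perimeter=7.077


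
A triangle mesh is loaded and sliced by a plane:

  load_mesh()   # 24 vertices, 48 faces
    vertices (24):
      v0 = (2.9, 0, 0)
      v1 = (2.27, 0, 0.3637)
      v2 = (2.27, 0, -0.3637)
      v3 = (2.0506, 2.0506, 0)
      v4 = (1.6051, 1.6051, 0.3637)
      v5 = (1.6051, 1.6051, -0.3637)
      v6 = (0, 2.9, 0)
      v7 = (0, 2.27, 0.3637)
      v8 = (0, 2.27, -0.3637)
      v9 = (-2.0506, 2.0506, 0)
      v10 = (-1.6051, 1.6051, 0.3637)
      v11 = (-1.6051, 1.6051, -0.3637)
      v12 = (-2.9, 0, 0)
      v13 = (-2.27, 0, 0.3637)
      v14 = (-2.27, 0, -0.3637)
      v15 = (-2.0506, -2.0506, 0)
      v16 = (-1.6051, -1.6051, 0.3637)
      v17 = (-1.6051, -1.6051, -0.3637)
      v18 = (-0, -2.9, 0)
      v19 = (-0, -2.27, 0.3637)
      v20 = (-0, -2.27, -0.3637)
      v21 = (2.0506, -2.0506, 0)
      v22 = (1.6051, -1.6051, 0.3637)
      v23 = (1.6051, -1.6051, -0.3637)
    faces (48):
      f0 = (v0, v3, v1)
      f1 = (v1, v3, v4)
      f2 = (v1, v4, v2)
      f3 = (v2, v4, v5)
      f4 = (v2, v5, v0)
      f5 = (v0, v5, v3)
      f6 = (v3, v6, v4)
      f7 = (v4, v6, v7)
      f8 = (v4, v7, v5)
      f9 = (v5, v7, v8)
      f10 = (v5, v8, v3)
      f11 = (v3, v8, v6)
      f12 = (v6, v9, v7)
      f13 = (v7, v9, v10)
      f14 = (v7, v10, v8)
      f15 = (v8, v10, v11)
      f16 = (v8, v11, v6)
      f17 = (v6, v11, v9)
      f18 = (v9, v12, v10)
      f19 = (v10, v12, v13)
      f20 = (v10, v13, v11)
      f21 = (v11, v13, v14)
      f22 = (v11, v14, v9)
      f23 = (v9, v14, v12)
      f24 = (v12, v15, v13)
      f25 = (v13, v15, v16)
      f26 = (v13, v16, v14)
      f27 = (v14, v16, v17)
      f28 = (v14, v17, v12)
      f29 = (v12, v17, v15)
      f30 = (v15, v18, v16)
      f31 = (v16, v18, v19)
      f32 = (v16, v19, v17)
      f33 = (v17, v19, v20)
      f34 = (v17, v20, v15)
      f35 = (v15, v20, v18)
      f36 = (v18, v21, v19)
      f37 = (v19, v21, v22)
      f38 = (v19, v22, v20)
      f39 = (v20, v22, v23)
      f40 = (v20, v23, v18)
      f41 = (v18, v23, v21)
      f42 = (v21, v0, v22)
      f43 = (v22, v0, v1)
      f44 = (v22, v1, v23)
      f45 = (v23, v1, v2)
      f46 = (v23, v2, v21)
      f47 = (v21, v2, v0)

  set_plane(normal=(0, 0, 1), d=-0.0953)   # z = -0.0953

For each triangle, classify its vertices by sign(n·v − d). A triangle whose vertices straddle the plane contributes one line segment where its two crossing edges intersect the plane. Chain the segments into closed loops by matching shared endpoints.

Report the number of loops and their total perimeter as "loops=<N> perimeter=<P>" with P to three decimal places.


loops=2 perimeter=30.645

Straddling triangles (32 of 48):
  (v1,v4,v2) [++-] → (2.02466, 0.592259, -0.0953)–(2.27, 0, -0.0953)  len=0.6411
  (v2,v4,v5) [-+-] → (2.02466, 0.592259, -0.0953)–(1.6051, 1.6051, -0.0953)  len=1.0963
  (v2,v5,v0) [--+] → (2.5607, 0.420583, -0.0953)–(2.73492, 0, -0.0953)  len=0.4552
  (v0,v5,v3) [+-+] → (2.5607, 0.420583, -0.0953)–(1.93387, 1.93387, -0.0953)  len=1.6380
  (v4,v7,v5) [++-] → (1.01284, 1.85044, -0.0953)–(1.6051, 1.6051, -0.0953)  len=0.6411
  (v5,v7,v8) [-+-] → (1.01284, 1.85044, -0.0953)–(0, 2.27, -0.0953)  len=1.0963
  (v5,v8,v3) [--+] → (1.51328, 2.10809, -0.0953)–(1.93387, 1.93387, -0.0953)  len=0.4552
  (v3,v8,v6) [+-+] → (1.51328, 2.10809, -0.0953)–(0, 2.73492, -0.0953)  len=1.6380
  (v7,v10,v8) [++-] → (-0.592259, 2.02466, -0.0953)–(0, 2.27, -0.0953)  len=0.6411
  (v8,v10,v11) [-+-] → (-0.592259, 2.02466, -0.0953)–(-1.6051, 1.6051, -0.0953)  len=1.0963
  (v8,v11,v6) [--+] → (-0.420583, 2.5607, -0.0953)–(0, 2.73492, -0.0953)  len=0.4552
  (v6,v11,v9) [+-+] → (-0.420583, 2.5607, -0.0953)–(-1.93387, 1.93387, -0.0953)  len=1.6380
  (v10,v13,v11) [++-] → (-1.85044, 1.01284, -0.0953)–(-1.6051, 1.6051, -0.0953)  len=0.6411
  (v11,v13,v14) [-+-] → (-1.85044, 1.01284, -0.0953)–(-2.27, 0, -0.0953)  len=1.0963
  (v11,v14,v9) [--+] → (-2.10809, 1.51328, -0.0953)–(-1.93387, 1.93387, -0.0953)  len=0.4552
  (v9,v14,v12) [+-+] → (-2.10809, 1.51328, -0.0953)–(-2.73492, 0, -0.0953)  len=1.6380
  (v13,v16,v14) [++-] → (-2.02466, -0.592259, -0.0953)–(-2.27, 0, -0.0953)  len=0.6411
  (v14,v16,v17) [-+-] → (-2.02466, -0.592259, -0.0953)–(-1.6051, -1.6051, -0.0953)  len=1.0963
  (v14,v17,v12) [--+] → (-2.5607, -0.420583, -0.0953)–(-2.73492, 0, -0.0953)  len=0.4552
  (v12,v17,v15) [+-+] → (-2.5607, -0.420583, -0.0953)–(-1.93387, -1.93387, -0.0953)  len=1.6380
  (v16,v19,v17) [++-] → (-1.01284, -1.85044, -0.0953)–(-1.6051, -1.6051, -0.0953)  len=0.6411
  (v17,v19,v20) [-+-] → (-1.01284, -1.85044, -0.0953)–(0, -2.27, -0.0953)  len=1.0963
  (v17,v20,v15) [--+] → (-1.51328, -2.10809, -0.0953)–(-1.93387, -1.93387, -0.0953)  len=0.4552
  (v15,v20,v18) [+-+] → (-1.51328, -2.10809, -0.0953)–(0, -2.73492, -0.0953)  len=1.6380
  (v19,v22,v20) [++-] → (0.592259, -2.02466, -0.0953)–(0, -2.27, -0.0953)  len=0.6411
  (v20,v22,v23) [-+-] → (0.592259, -2.02466, -0.0953)–(1.6051, -1.6051, -0.0953)  len=1.0963
  (v20,v23,v18) [--+] → (0.420583, -2.5607, -0.0953)–(0, -2.73492, -0.0953)  len=0.4552
  (v18,v23,v21) [+-+] → (0.420583, -2.5607, -0.0953)–(1.93387, -1.93387, -0.0953)  len=1.6380
  (v22,v1,v23) [++-] → (1.85044, -1.01284, -0.0953)–(1.6051, -1.6051, -0.0953)  len=0.6411
  (v23,v1,v2) [-+-] → (1.85044, -1.01284, -0.0953)–(2.27, 0, -0.0953)  len=1.0963
  (v23,v2,v21) [--+] → (2.10809, -1.51328, -0.0953)–(1.93387, -1.93387, -0.0953)  len=0.4552
  (v21,v2,v0) [+-+] → (2.10809, -1.51328, -0.0953)–(2.73492, 0, -0.0953)  len=1.6380

Chained into 2 loop(s):
  loop 1: 16 segments, perimeter = 13.8989
  loop 2: 16 segments, perimeter = 16.7457
Total perimeter = 30.645


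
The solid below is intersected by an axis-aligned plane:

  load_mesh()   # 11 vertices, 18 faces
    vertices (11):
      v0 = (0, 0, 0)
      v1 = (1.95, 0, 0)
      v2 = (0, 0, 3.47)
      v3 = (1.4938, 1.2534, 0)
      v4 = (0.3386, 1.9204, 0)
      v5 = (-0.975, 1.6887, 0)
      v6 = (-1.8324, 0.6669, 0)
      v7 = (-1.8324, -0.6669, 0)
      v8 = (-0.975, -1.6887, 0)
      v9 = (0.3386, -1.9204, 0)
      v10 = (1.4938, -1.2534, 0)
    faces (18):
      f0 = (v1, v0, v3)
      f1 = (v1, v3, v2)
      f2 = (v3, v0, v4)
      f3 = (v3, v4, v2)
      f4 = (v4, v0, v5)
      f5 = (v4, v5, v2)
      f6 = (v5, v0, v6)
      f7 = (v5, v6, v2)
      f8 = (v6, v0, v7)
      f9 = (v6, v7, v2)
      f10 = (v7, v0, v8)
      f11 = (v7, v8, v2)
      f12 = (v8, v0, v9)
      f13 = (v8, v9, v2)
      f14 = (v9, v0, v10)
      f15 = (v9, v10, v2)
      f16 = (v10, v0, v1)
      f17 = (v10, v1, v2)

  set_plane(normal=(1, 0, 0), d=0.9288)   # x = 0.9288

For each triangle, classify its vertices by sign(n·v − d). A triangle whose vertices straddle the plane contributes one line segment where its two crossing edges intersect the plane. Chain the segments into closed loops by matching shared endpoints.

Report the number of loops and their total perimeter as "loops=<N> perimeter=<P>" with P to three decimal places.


loops=1 perimeter=8.091

Straddling triangles (8 of 18):
  (v1,v0,v3) [+-+] → (0.9288, 0, 0)–(0.9288, 0.779326, 0)  len=0.7793
  (v1,v3,v2) [++-] → (0.9288, 0.779326, 1.31246)–(0.9288, 0, 1.81721)  len=0.9285
  (v3,v0,v4) [+--] → (0.9288, 0.779326, 0)–(0.9288, 1.57962, 0)  len=0.8003
  (v3,v4,v2) [+--] → (0.9288, 1.57962, 0)–(0.9288, 0.779326, 1.31246)  len=1.5372
  (v9,v0,v10) [--+] → (0.9288, -0.779326, 0)–(0.9288, -1.57962, 0)  len=0.8003
  (v9,v10,v2) [-+-] → (0.9288, -1.57962, 0)–(0.9288, -0.779326, 1.31246)  len=1.5372
  (v10,v0,v1) [+-+] → (0.9288, -0.779326, 0)–(0.9288, 0, 0)  len=0.7793
  (v10,v1,v2) [++-] → (0.9288, 0, 1.81721)–(0.9288, -0.779326, 1.31246)  len=0.9285

Chained into 1 loop(s):
  loop 1: 8 segments, perimeter = 8.0907
Total perimeter = 8.091


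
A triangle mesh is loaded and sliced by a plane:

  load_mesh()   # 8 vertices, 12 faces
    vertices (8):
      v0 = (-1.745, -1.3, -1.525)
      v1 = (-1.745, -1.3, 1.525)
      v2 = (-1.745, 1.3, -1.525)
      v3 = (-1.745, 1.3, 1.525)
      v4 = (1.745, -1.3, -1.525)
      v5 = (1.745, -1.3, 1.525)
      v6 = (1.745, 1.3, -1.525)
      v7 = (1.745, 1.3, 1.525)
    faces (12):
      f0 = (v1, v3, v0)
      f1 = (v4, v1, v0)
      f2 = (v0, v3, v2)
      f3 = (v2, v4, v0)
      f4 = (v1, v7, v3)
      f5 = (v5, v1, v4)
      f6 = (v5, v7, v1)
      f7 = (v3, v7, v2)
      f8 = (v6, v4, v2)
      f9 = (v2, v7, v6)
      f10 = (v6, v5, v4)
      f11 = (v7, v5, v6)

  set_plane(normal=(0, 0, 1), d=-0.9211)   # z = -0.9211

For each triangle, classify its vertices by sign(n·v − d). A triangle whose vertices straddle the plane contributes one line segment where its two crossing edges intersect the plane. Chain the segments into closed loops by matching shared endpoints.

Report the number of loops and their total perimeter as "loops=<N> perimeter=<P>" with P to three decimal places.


Straddling triangles (8 of 12):
  (v1,v3,v0) [++-] → (-1.745, -0.7852, -0.9211)–(-1.745, -1.3, -0.9211)  len=0.5148
  (v4,v1,v0) [-+-] → (1.05398, -1.3, -0.9211)–(-1.745, -1.3, -0.9211)  len=2.7990
  (v0,v3,v2) [-+-] → (-1.745, -0.7852, -0.9211)–(-1.745, 1.3, -0.9211)  len=2.0852
  (v5,v1,v4) [++-] → (1.05398, -1.3, -0.9211)–(1.745, -1.3, -0.9211)  len=0.6910
  (v3,v7,v2) [++-] → (-1.05398, 1.3, -0.9211)–(-1.745, 1.3, -0.9211)  len=0.6910
  (v2,v7,v6) [-+-] → (-1.05398, 1.3, -0.9211)–(1.745, 1.3, -0.9211)  len=2.7990
  (v6,v5,v4) [-+-] → (1.745, 0.7852, -0.9211)–(1.745, -1.3, -0.9211)  len=2.0852
  (v7,v5,v6) [++-] → (1.745, 0.7852, -0.9211)–(1.745, 1.3, -0.9211)  len=0.5148

Chained into 1 loop(s):
  loop 1: 8 segments, perimeter = 12.1800
Total perimeter = 12.180

loops=1 perimeter=12.180


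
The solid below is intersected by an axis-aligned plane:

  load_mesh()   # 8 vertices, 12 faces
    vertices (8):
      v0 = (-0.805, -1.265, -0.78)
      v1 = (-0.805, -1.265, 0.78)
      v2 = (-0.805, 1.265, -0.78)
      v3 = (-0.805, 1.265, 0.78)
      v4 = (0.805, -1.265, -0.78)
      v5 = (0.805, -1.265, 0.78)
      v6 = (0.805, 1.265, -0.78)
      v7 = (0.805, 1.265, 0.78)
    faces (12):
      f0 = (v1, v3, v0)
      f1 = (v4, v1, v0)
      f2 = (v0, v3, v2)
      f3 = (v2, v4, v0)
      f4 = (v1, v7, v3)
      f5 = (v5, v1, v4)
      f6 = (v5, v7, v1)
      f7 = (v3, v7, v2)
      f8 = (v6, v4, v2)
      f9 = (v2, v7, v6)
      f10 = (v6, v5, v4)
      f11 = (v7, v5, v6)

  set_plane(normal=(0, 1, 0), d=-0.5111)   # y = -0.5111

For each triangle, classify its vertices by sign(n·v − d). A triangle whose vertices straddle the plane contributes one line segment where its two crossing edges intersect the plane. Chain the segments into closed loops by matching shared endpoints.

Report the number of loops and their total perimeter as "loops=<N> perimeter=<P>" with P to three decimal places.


Straddling triangles (8 of 12):
  (v1,v3,v0) [-+-] → (-0.805, -0.5111, 0.78)–(-0.805, -0.5111, -0.315145)  len=1.0951
  (v0,v3,v2) [-++] → (-0.805, -0.5111, -0.315145)–(-0.805, -0.5111, -0.78)  len=0.4649
  (v2,v4,v0) [+--] → (0.325245, -0.5111, -0.78)–(-0.805, -0.5111, -0.78)  len=1.1302
  (v1,v7,v3) [-++] → (-0.325245, -0.5111, 0.78)–(-0.805, -0.5111, 0.78)  len=0.4798
  (v5,v7,v1) [-+-] → (0.805, -0.5111, 0.78)–(-0.325245, -0.5111, 0.78)  len=1.1302
  (v6,v4,v2) [+-+] → (0.805, -0.5111, -0.78)–(0.325245, -0.5111, -0.78)  len=0.4798
  (v6,v5,v4) [+--] → (0.805, -0.5111, 0.315145)–(0.805, -0.5111, -0.78)  len=1.0951
  (v7,v5,v6) [+-+] → (0.805, -0.5111, 0.78)–(0.805, -0.5111, 0.315145)  len=0.4649

Chained into 1 loop(s):
  loop 1: 8 segments, perimeter = 6.3400
Total perimeter = 6.340

loops=1 perimeter=6.340


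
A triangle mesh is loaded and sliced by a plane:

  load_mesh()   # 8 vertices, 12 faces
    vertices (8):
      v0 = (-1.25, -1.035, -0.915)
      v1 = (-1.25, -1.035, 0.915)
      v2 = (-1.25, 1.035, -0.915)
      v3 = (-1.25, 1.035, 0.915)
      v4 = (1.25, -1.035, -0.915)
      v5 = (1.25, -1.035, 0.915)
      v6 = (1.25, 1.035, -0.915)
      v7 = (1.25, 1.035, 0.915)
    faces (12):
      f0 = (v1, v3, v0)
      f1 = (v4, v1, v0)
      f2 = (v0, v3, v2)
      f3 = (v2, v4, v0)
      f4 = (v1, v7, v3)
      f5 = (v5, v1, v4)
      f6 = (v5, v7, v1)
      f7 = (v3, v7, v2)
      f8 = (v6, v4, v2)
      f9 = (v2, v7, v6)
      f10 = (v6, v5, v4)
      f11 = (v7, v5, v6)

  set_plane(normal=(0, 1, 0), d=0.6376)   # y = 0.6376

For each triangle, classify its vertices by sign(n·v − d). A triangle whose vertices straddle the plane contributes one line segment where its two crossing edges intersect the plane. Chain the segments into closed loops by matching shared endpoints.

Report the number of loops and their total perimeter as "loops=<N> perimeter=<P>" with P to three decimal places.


loops=1 perimeter=8.660

Straddling triangles (8 of 12):
  (v1,v3,v0) [-+-] → (-1.25, 0.6376, 0.915)–(-1.25, 0.6376, 0.563675)  len=0.3513
  (v0,v3,v2) [-++] → (-1.25, 0.6376, 0.563675)–(-1.25, 0.6376, -0.915)  len=1.4787
  (v2,v4,v0) [+--] → (-0.770048, 0.6376, -0.915)–(-1.25, 0.6376, -0.915)  len=0.4800
  (v1,v7,v3) [-++] → (0.770048, 0.6376, 0.915)–(-1.25, 0.6376, 0.915)  len=2.0200
  (v5,v7,v1) [-+-] → (1.25, 0.6376, 0.915)–(0.770048, 0.6376, 0.915)  len=0.4800
  (v6,v4,v2) [+-+] → (1.25, 0.6376, -0.915)–(-0.770048, 0.6376, -0.915)  len=2.0200
  (v6,v5,v4) [+--] → (1.25, 0.6376, -0.563675)–(1.25, 0.6376, -0.915)  len=0.3513
  (v7,v5,v6) [+-+] → (1.25, 0.6376, 0.915)–(1.25, 0.6376, -0.563675)  len=1.4787

Chained into 1 loop(s):
  loop 1: 8 segments, perimeter = 8.6600
Total perimeter = 8.660


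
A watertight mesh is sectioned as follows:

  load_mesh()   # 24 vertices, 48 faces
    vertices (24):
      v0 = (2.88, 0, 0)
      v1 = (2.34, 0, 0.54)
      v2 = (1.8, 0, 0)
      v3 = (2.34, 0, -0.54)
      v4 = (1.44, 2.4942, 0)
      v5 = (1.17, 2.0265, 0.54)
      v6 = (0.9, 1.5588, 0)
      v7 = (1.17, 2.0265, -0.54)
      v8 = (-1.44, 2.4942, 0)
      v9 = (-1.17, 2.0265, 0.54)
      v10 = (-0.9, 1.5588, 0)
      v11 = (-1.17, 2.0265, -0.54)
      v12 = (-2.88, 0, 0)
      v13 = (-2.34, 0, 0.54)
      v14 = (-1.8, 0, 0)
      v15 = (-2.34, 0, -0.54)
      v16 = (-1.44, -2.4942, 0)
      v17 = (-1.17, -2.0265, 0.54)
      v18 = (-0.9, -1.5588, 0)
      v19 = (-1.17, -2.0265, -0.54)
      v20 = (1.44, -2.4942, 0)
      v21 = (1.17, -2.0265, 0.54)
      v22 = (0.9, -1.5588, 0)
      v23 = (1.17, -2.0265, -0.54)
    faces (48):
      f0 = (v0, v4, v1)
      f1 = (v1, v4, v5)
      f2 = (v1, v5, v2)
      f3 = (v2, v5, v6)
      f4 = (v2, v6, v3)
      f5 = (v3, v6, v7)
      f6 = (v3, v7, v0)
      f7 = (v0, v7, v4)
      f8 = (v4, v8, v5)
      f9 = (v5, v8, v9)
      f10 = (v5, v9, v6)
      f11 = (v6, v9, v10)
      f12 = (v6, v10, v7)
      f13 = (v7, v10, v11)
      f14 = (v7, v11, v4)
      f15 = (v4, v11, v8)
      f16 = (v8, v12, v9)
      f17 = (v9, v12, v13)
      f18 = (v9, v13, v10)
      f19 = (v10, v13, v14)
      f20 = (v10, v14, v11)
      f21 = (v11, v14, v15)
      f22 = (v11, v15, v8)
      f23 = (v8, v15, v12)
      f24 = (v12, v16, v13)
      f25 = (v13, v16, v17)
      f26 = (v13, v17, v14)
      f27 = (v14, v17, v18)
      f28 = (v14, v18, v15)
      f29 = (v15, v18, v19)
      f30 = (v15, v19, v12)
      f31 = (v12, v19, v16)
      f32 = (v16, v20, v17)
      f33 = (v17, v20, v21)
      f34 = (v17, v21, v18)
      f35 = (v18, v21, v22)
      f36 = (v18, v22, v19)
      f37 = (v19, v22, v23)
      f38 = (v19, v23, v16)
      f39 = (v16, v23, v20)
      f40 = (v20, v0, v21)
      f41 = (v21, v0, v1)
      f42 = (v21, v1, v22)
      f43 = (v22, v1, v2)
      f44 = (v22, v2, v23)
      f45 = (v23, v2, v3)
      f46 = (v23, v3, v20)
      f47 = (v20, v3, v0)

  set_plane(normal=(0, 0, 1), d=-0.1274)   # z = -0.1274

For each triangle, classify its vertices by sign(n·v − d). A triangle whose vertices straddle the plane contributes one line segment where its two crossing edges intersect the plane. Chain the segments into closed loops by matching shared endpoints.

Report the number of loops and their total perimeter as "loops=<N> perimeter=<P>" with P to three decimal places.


Straddling triangles (24 of 48):
  (v2,v6,v3) [++-] → (1.23973, 1.19104, -0.1274)–(1.9274, 0, -0.1274)  len=1.3753
  (v3,v6,v7) [-+-] → (1.23973, 1.19104, -0.1274)–(0.9637, 1.66914, -0.1274)  len=0.5521
  (v3,v7,v0) [--+] → (2.47657, 0.478104, -0.1274)–(2.7526, 0, -0.1274)  len=0.5521
  (v0,v7,v4) [+-+] → (2.47657, 0.478104, -0.1274)–(1.3763, 2.38386, -0.1274)  len=2.2006
  (v6,v10,v7) [++-] → (-0.411633, 1.66914, -0.1274)–(0.9637, 1.66914, -0.1274)  len=1.3753
  (v7,v10,v11) [-+-] → (-0.411633, 1.66914, -0.1274)–(-0.9637, 1.66914, -0.1274)  len=0.5521
  (v7,v11,v4) [--+] → (0.824233, 2.38386, -0.1274)–(1.3763, 2.38386, -0.1274)  len=0.5521
  (v4,v11,v8) [+-+] → (0.824233, 2.38386, -0.1274)–(-1.3763, 2.38386, -0.1274)  len=2.2005
  (v10,v14,v11) [++-] → (-1.65137, 0.478104, -0.1274)–(-0.9637, 1.66914, -0.1274)  len=1.3753
  (v11,v14,v15) [-+-] → (-1.65137, 0.478104, -0.1274)–(-1.9274, 0, -0.1274)  len=0.5521
  (v11,v15,v8) [--+] → (-1.65233, 1.90575, -0.1274)–(-1.3763, 2.38386, -0.1274)  len=0.5521
  (v8,v15,v12) [+-+] → (-1.65233, 1.90575, -0.1274)–(-2.7526, 0, -0.1274)  len=2.2006
  (v14,v18,v15) [++-] → (-1.23973, -1.19104, -0.1274)–(-1.9274, 0, -0.1274)  len=1.3753
  (v15,v18,v19) [-+-] → (-1.23973, -1.19104, -0.1274)–(-0.9637, -1.66914, -0.1274)  len=0.5521
  (v15,v19,v12) [--+] → (-2.47657, -0.478104, -0.1274)–(-2.7526, 0, -0.1274)  len=0.5521
  (v12,v19,v16) [+-+] → (-2.47657, -0.478104, -0.1274)–(-1.3763, -2.38386, -0.1274)  len=2.2006
  (v18,v22,v19) [++-] → (0.411633, -1.66914, -0.1274)–(-0.9637, -1.66914, -0.1274)  len=1.3753
  (v19,v22,v23) [-+-] → (0.411633, -1.66914, -0.1274)–(0.9637, -1.66914, -0.1274)  len=0.5521
  (v19,v23,v16) [--+] → (-0.824233, -2.38386, -0.1274)–(-1.3763, -2.38386, -0.1274)  len=0.5521
  (v16,v23,v20) [+-+] → (-0.824233, -2.38386, -0.1274)–(1.3763, -2.38386, -0.1274)  len=2.2005
  (v22,v2,v23) [++-] → (1.65137, -0.478104, -0.1274)–(0.9637, -1.66914, -0.1274)  len=1.3753
  (v23,v2,v3) [-+-] → (1.65137, -0.478104, -0.1274)–(1.9274, 0, -0.1274)  len=0.5521
  (v23,v3,v20) [--+] → (1.65233, -1.90575, -0.1274)–(1.3763, -2.38386, -0.1274)  len=0.5521
  (v20,v3,v0) [+-+] → (1.65233, -1.90575, -0.1274)–(2.7526, 0, -0.1274)  len=2.2006

Chained into 2 loop(s):
  loop 1: 12 segments, perimeter = 11.5643
  loop 2: 12 segments, perimeter = 16.5157
Total perimeter = 28.080

loops=2 perimeter=28.080


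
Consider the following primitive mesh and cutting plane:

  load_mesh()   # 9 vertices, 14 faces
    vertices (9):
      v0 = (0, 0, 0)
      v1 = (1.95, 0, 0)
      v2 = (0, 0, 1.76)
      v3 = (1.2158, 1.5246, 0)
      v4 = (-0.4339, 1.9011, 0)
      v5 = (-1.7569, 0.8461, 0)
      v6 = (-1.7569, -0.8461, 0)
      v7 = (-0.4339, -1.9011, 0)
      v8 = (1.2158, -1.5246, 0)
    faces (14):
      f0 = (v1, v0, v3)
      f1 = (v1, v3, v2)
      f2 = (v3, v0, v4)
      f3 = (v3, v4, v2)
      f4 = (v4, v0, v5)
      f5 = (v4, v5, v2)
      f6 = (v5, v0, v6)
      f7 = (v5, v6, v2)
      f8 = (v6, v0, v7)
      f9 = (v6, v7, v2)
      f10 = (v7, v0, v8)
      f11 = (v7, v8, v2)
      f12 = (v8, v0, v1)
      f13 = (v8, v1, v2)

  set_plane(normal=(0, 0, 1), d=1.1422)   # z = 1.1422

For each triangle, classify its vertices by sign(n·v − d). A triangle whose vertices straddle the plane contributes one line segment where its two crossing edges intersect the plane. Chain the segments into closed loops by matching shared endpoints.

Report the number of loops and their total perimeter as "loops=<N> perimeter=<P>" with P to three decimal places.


Straddling triangles (7 of 14):
  (v1,v3,v2) [--+] → (0.426773, 0.535169, 1.1422)–(0.684494, 0, 1.1422)  len=0.5940
  (v3,v4,v2) [--+] → (-0.152309, 0.667329, 1.1422)–(0.426773, 0.535169, 1.1422)  len=0.5940
  (v4,v5,v2) [--+] → (-0.616712, 0.297, 1.1422)–(-0.152309, 0.667329, 1.1422)  len=0.5940
  (v5,v6,v2) [--+] → (-0.616712, -0.297, 1.1422)–(-0.616712, 0.297, 1.1422)  len=0.5940
  (v6,v7,v2) [--+] → (-0.152309, -0.667329, 1.1422)–(-0.616712, -0.297, 1.1422)  len=0.5940
  (v7,v8,v2) [--+] → (0.426773, -0.535169, 1.1422)–(-0.152309, -0.667329, 1.1422)  len=0.5940
  (v8,v1,v2) [--+] → (0.684494, 0, 1.1422)–(0.426773, -0.535169, 1.1422)  len=0.5940

Chained into 1 loop(s):
  loop 1: 7 segments, perimeter = 4.1579
Total perimeter = 4.158

loops=1 perimeter=4.158


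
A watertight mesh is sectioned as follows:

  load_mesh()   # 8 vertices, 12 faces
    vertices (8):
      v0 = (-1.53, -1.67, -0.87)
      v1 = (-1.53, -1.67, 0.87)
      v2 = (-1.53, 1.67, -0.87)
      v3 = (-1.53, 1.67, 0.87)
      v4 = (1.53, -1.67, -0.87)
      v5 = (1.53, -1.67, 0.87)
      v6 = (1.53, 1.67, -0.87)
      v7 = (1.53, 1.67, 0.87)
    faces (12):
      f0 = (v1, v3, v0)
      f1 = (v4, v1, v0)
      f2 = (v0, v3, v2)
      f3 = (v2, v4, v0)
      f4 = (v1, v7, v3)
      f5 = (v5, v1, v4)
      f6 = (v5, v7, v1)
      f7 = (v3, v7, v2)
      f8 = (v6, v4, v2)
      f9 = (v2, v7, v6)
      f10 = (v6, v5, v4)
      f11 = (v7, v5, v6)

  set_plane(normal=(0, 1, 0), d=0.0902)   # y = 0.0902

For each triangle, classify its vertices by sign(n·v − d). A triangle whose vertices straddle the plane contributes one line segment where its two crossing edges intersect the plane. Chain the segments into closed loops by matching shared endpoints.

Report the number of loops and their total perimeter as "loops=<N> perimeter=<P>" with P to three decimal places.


loops=1 perimeter=9.600

Straddling triangles (8 of 12):
  (v1,v3,v0) [-+-] → (-1.53, 0.0902, 0.87)–(-1.53, 0.0902, 0.0469904)  len=0.8230
  (v0,v3,v2) [-++] → (-1.53, 0.0902, 0.0469904)–(-1.53, 0.0902, -0.87)  len=0.9170
  (v2,v4,v0) [+--] → (-0.0826383, 0.0902, -0.87)–(-1.53, 0.0902, -0.87)  len=1.4474
  (v1,v7,v3) [-++] → (0.0826383, 0.0902, 0.87)–(-1.53, 0.0902, 0.87)  len=1.6126
  (v5,v7,v1) [-+-] → (1.53, 0.0902, 0.87)–(0.0826383, 0.0902, 0.87)  len=1.4474
  (v6,v4,v2) [+-+] → (1.53, 0.0902, -0.87)–(-0.0826383, 0.0902, -0.87)  len=1.6126
  (v6,v5,v4) [+--] → (1.53, 0.0902, -0.0469904)–(1.53, 0.0902, -0.87)  len=0.8230
  (v7,v5,v6) [+-+] → (1.53, 0.0902, 0.87)–(1.53, 0.0902, -0.0469904)  len=0.9170

Chained into 1 loop(s):
  loop 1: 8 segments, perimeter = 9.6000
Total perimeter = 9.600


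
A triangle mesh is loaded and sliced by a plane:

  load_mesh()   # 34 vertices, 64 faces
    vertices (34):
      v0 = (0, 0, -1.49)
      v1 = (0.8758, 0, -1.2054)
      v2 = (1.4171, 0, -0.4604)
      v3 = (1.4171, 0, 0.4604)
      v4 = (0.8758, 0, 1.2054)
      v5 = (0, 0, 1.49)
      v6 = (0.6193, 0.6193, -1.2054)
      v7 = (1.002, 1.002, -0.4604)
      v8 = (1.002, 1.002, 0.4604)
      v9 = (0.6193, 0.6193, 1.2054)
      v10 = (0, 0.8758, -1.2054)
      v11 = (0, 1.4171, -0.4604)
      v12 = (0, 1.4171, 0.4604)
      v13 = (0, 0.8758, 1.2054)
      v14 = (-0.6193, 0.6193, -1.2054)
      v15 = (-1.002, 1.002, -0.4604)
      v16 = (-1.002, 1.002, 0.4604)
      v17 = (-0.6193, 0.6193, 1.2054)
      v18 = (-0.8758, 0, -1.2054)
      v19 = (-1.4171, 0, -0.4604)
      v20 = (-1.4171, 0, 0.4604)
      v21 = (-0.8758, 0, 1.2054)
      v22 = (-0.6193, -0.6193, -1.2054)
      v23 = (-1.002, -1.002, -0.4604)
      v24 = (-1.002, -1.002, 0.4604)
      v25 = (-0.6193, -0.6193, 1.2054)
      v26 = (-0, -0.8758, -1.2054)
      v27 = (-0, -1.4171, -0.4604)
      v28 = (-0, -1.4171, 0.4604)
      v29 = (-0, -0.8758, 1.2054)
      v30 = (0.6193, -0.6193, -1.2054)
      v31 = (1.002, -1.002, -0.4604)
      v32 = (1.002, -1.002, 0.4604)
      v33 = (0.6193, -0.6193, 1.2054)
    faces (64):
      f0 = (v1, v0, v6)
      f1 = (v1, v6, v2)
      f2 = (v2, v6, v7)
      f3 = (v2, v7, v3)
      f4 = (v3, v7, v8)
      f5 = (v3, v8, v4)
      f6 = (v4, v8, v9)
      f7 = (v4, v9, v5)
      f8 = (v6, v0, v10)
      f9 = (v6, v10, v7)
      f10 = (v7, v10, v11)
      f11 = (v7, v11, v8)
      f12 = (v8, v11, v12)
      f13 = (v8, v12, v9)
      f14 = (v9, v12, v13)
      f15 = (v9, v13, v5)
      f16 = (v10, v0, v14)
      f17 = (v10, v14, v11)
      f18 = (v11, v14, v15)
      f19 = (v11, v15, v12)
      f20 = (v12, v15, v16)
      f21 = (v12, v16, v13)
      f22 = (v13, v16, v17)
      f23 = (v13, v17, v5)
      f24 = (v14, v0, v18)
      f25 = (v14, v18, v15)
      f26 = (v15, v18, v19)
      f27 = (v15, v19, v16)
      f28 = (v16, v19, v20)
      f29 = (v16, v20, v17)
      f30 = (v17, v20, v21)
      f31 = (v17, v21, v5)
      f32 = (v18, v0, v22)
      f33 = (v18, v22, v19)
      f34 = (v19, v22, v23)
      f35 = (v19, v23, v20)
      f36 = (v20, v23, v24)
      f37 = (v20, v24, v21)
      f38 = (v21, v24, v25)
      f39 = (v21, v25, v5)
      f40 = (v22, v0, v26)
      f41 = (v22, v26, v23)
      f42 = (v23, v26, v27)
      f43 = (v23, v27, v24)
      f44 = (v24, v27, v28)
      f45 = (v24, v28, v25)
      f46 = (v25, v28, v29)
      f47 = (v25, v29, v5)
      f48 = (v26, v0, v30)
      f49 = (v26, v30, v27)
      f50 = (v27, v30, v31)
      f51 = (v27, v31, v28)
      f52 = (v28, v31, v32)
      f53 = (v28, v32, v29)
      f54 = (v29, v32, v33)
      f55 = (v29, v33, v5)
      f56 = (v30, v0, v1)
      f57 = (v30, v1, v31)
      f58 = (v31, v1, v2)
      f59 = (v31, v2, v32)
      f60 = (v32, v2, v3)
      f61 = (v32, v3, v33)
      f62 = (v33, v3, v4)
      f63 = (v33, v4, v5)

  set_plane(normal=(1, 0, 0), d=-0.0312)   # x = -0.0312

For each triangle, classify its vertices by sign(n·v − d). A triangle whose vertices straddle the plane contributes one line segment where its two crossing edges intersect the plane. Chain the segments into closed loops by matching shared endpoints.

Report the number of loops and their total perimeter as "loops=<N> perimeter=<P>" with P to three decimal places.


Straddling triangles (20 of 64):
  (v10,v0,v14) [++-] → (-0.0312, 0.0312, -1.47566)–(-0.0312, 0.862878, -1.2054)  len=0.8745
  (v10,v14,v11) [+-+] → (-0.0312, 0.862878, -1.2054)–(-0.0312, 1.37691, -0.497933)  len=0.8745
  (v11,v14,v15) [+--] → (-0.0312, 1.37691, -0.497933)–(-0.0312, 1.40417, -0.4604)  len=0.0464
  (v11,v15,v12) [+-+] → (-0.0312, 1.40417, -0.4604)–(-0.0312, 1.40417, 0.431728)  len=0.8921
  (v12,v15,v16) [+--] → (-0.0312, 1.40417, 0.431728)–(-0.0312, 1.40417, 0.4604)  len=0.0287
  (v12,v16,v13) [+-+] → (-0.0312, 1.40417, 0.4604)–(-0.0312, 0.87973, 1.1822)  len=0.8922
  (v13,v16,v17) [+--] → (-0.0312, 0.87973, 1.1822)–(-0.0312, 0.862878, 1.2054)  len=0.0287
  (v13,v17,v5) [+-+] → (-0.0312, 0.862878, 1.2054)–(-0.0312, 0.0312, 1.47566)  len=0.8745
  (v14,v0,v18) [-+-] → (-0.0312, 0.0312, -1.47566)–(-0.0312, 0, -1.47986)  len=0.0315
  (v17,v21,v5) [--+] → (-0.0312, 0, 1.47986)–(-0.0312, 0.0312, 1.47566)  len=0.0315
  (v18,v0,v22) [-+-] → (-0.0312, 0, -1.47986)–(-0.0312, -0.0312, -1.47566)  len=0.0315
  (v21,v25,v5) [--+] → (-0.0312, -0.0312, 1.47566)–(-0.0312, 0, 1.47986)  len=0.0315
  (v22,v0,v26) [-++] → (-0.0312, -0.0312, -1.47566)–(-0.0312, -0.862878, -1.2054)  len=0.8745
  (v22,v26,v23) [-+-] → (-0.0312, -0.862878, -1.2054)–(-0.0312, -0.87973, -1.1822)  len=0.0287
  (v23,v26,v27) [-++] → (-0.0312, -0.87973, -1.1822)–(-0.0312, -1.40417, -0.4604)  len=0.8922
  (v23,v27,v24) [-+-] → (-0.0312, -1.40417, -0.4604)–(-0.0312, -1.40417, -0.431728)  len=0.0287
  (v24,v27,v28) [-++] → (-0.0312, -1.40417, -0.431728)–(-0.0312, -1.40417, 0.4604)  len=0.8921
  (v24,v28,v25) [-+-] → (-0.0312, -1.40417, 0.4604)–(-0.0312, -1.37691, 0.497933)  len=0.0464
  (v25,v28,v29) [-++] → (-0.0312, -1.37691, 0.497933)–(-0.0312, -0.862878, 1.2054)  len=0.8745
  (v25,v29,v5) [-++] → (-0.0312, -0.862878, 1.2054)–(-0.0312, -0.0312, 1.47566)  len=0.8745

Chained into 1 loop(s):
  loop 1: 20 segments, perimeter = 9.1490
Total perimeter = 9.149

loops=1 perimeter=9.149
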